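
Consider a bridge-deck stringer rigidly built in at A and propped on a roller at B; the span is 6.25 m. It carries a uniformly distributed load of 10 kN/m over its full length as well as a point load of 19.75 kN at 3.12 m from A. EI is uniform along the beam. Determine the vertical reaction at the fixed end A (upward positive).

Choose R_B as the redundant. The primary structure is the cantilever fixed at A.
Deflection at B on the released cantilever, summing each load's contribution:
  UDL 10: wL⁴/(8EI) = 1907/EI
  point load 19.75 at a = 3.12: Pa²(3L − a)/(6EI) = 500.8/EI
  δ_0 = 2408/EI
Flexibility coefficient — unit upward force at B: δ_{BB} = L³/(3EI) = 81.38/EI.
The prop prevents deflection at B: R_B = δ_0/δ_{BB} = 2408/81.38 = 29.59 kN.
Vertical equilibrium: R_A = ΣP − R_B = 82.25 − 29.59 = 52.66 kN.

R_A = 52.66 kN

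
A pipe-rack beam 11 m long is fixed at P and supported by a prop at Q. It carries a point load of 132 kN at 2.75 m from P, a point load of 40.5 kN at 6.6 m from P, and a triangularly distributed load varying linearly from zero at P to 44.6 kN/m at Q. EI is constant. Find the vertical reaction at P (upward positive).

R_P = 254 kN

Remove the prop at Q; the released (primary) structure is a cantilever built in at P.
Deflection at Q on the released cantilever, summing each load's contribution:
  point load 132 at a = 2.75: Pa²(3L − a)/(6EI) = 5033/EI
  point load 40.5 at a = 6.6: Pa²(3L − a)/(6EI) = 7762/EI
  triangular load, peak 44.6 at the free end: 11w₀L⁴/(120EI) = 59857/EI
  δ_0 = 72653/EI
Tip deflection under a unit load at Q: L³/(3EI) = 443.7/EI.
The prop prevents deflection at Q: R_Q = δ_0/δ_{QQ} = 72653/443.7 = 163.8 kN.
Vertical equilibrium: R_P = ΣP − R_Q = 417.8 − 163.8 = 254 kN.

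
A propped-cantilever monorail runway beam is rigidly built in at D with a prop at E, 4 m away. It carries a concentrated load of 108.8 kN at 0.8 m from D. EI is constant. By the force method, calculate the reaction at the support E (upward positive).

R_E = 6.093 kN

Remove the prop at E; the released (primary) structure is a cantilever built in at D.
Free-end deflection of the primary structure under the applied loading (downward +):
  point load 108.8 at a = 0.8: Pa²(3L − a)/(6EI) = 130/EI
Tip deflection under a unit load at E: L³/(3EI) = 21.33/EI.
The prop prevents deflection at E: R_E = δ_0/δ_{EE} = 130/21.33 = 6.093 kN.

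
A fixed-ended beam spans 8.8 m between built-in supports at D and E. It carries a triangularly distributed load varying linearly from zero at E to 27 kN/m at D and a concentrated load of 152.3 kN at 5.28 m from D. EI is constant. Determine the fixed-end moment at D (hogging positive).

M_D = 233.2 kN·m

Release both end moments; the primary structure is a simply-supported span DE with redundants M_D and M_E.
End rotations of the released simple span under the applied load (×1/EI):
  at D: triangular load, peak 27: w₀L³/(45EI) = 408.9/EI
  at E: triangular load, peak 27: 7w₀L³/(360EI) = 357.8/EI
  at D: point load 152.3 at a = 5.28: Pab(L + b)/(6LEI) = 660.5/EI
  at E: point load 152.3 at a = 5.28: Pab(L + a)/(6LEI) = 754.8/EI
  θ_D0 = 1069/EI,  θ_E0 = 1113/EI
Flexibility coefficients: a unit moment at one end gives L/(3EI) there and L/(6EI) at the far end, so f₁₁ = f₂₂ = 2.933/EI and f₁₂ = f₂₁ = 1.467/EI.
Compatibility — zero rotation at each built-in end:
  2.933 M_D + 1.467 M_E = 1069
  1.467 M_D + 2.933 M_E = 1113
Solving the pair gives M_D = 233.2 kN·m and M_E = 262.7 kN·m (hogging).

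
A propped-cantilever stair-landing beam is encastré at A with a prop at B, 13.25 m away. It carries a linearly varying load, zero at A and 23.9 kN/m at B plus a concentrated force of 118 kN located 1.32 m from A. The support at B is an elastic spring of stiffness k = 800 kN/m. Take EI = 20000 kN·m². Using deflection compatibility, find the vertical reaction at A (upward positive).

Choose R_B as the redundant. The primary structure is the cantilever fixed at A.
Free-end deflection of the primary structure under the applied loading (downward +):
  triangular load, peak 23.9 at the free end: 11w₀L⁴/(120EI) = 67526/EI
  point load 118 at a = 1.32: Pa²(3L − a)/(6EI) = 1317/EI
  δ_0 = 68843/EI
Tip deflection under a unit load at B: L³/(3EI) = 775.4/EI.
With EI = 20000 kN·m²: δ_0 = 3.4422 m and δ_{BB} = 0.03877 m/kN.
Compatibility — the spring shortens by R_B/k under the reaction it provides: δ_0 − R_B·δ_{BB} = R_B/k. With 1/k = 0.00125 m/kN, R_B = δ_0 / (δ_{BB} + 1/k) = 3.4422 / (0.03877 + 0.00125) = 86.01 kN.
Vertical equilibrium: R_A = ΣP − R_B = 276.3 − 86.01 = 190.3 kN.

R_A = 190.3 kN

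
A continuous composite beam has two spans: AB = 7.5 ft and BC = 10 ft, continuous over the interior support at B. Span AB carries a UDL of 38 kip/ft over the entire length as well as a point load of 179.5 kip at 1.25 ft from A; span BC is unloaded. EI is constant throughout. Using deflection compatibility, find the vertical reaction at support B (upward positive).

R_B = 210 kip

Take M_B as the redundant. Released structure: two simple spans AB and BC with a hinge at B.
End slopes at the hinge B, treating each span as simply supported:
  span AB: UDL 38: wL³/(24EI) = 668/EI
  span AB: point load 179.5 at a = 1.25: Pab(L + a)/(6LEI) = 272.7/EI
  relative rotation θ_0 = (940.6 + 0)/EI = 940.6/EI
A unit hogging moment at B produces rotation L₁/(3EI) + L₂/(3EI) = 5.833/EI.
Slope continuity at B: θ_0 = M_B·5.833/EI, so M_B = 940.6/5.833 = 161.3 kip·ft (hogging).
Span AB, ΣM about A with M_B applied at B: R_B^{AB}·7.5 = 1293 + 161.3, so R_B^{AB} = 193.9 kip and R_A = 464.5 − 193.9 = 270.6 kip.
Span BC, ΣM about C: R_B^{BC}·10 = 0 + 161.3, so R_B^{BC} = 16.13 kip and R_C = 0 − 16.13 = -16.13 kip.
R_B = 193.9 + 16.13 = 210 kip.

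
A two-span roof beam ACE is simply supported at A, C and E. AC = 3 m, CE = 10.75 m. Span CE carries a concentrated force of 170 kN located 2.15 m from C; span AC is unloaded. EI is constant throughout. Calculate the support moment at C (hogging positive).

Take M_C as the redundant. Released structure: two simple spans AC and CE with a hinge at C.
Discontinuity in slope at C on the released structure — sum the simple-span end rotations:
  span CE: point load 170 at a = 2.15: Pab(L + b)/(6LEI) = 943/EI
  relative rotation θ_0 = (0 + 943)/EI = 943/EI
A unit hogging moment at C produces rotation L₁/(3EI) + L₂/(3EI) = 4.583/EI.
Compatibility: M_C·(L₁+L₂)/(3EI) = θ_0, giving M_C = 205.7 kN·m (hogging).

M_C = 205.7 kN·m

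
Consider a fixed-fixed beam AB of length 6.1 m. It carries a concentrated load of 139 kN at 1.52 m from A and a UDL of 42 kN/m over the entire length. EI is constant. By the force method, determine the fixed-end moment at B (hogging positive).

M_B = 169.8 kN·m

Release both end moments; the primary structure is a simply-supported span AB with redundants M_A and M_B.
End rotations of the released simple span under the applied load (×1/EI):
  at A: point load 139 at a = 1.52: Pab(L + b)/(6LEI) = 282.4/EI
  at B: point load 139 at a = 1.52: Pab(L + a)/(6LEI) = 201.5/EI
  at A: UDL 42: wL³/(24EI) = 397.2/EI
  at B: UDL 42: wL³/(24EI) = 397.2/EI
  θ_A0 = 679.6/EI,  θ_B0 = 598.7/EI
Flexibility coefficients: a unit moment at one end gives L/(3EI) there and L/(6EI) at the far end, so f₁₁ = f₂₂ = 2.033/EI and f₁₂ = f₂₁ = 1.017/EI.
Compatibility — zero rotation at each built-in end:
  2.033 M_A + 1.017 M_B = 679.6
  1.017 M_A + 2.033 M_B = 598.7
Solving the pair gives M_A = 249.3 kN·m and M_B = 169.8 kN·m (hogging).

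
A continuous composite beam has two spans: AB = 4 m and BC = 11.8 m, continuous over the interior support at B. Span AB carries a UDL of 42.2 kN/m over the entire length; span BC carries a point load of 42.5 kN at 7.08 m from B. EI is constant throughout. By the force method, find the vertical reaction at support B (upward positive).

Insert a hinge at B; M_B is the redundant, and each span becomes simply supported.
End slopes at the hinge B, treating each span as simply supported:
  span AB: UDL 42.2: wL³/(24EI) = 112.5/EI
  span BC: point load 42.5 at a = 7.08: Pab(L + b)/(6LEI) = 331.4/EI
  relative rotation θ_0 = (112.5 + 331.4)/EI = 443.9/EI
A unit hogging moment at B produces rotation L₁/(3EI) + L₂/(3EI) = 5.267/EI.
Slope continuity at B: θ_0 = M_B·5.267/EI, so M_B = 443.9/5.267 = 84.29 kN·m (hogging).
Span AB, ΣM about A with M_B applied at B: R_B^{AB}·4 = 337.6 + 84.29, so R_B^{AB} = 105.5 kN and R_A = 168.8 − 105.5 = 63.33 kN.
Span BC, ΣM about C: R_B^{BC}·11.8 = 200.6 + 84.29, so R_B^{BC} = 24.14 kN and R_C = 42.5 − 24.14 = 18.36 kN.
R_B = 105.5 + 24.14 = 129.6 kN.

R_B = 129.6 kN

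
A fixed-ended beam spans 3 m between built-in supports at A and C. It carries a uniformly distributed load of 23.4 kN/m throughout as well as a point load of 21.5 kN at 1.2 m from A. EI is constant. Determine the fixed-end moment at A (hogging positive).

Take the two fixed-end moments M_A, M_C as redundants; the released structure is the simple span AC.
Simple-span end rotations at A and C under the given loads:
  at A: UDL 23.4: wL³/(24EI) = 26.32/EI
  at C: UDL 23.4: wL³/(24EI) = 26.32/EI
  at A: point load 21.5 at a = 1.2: Pab(L + b)/(6LEI) = 12.38/EI
  at C: point load 21.5 at a = 1.2: Pab(L + a)/(6LEI) = 10.84/EI
  θ_A0 = 38.71/EI,  θ_C0 = 37.16/EI
Flexibility coefficients: a unit moment at one end gives L/(3EI) there and L/(6EI) at the far end, so f₁₁ = f₂₂ = 1/EI and f₁₂ = f₂₁ = 0.5/EI.
Compatibility — zero rotation at each built-in end:
  1 M_A + 0.5 M_C = 38.71
  0.5 M_A + 1 M_C = 37.16
Solving the pair gives M_A = 26.84 kN·m and M_C = 23.74 kN·m (hogging).

M_A = 26.84 kN·m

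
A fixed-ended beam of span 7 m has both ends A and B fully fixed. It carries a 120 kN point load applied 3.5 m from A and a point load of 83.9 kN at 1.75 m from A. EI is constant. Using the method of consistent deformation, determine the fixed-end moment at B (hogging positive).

Take the two fixed-end moments M_A, M_B as redundants; the released structure is the simple span AB.
End rotations of the released simple span under the applied load (×1/EI):
  at A: point load 120 at a = 3.5: Pab(L + b)/(6LEI) = 367.5/EI
  at B: point load 120 at a = 3.5: Pab(L + a)/(6LEI) = 367.5/EI
  at A: point load 83.9 at a = 1.75: Pab(L + b)/(6LEI) = 224.8/EI
  at B: point load 83.9 at a = 1.75: Pab(L + a)/(6LEI) = 160.6/EI
  θ_A0 = 592.3/EI,  θ_B0 = 528.1/EI
Flexibility coefficients: a unit moment at one end gives L/(3EI) there and L/(6EI) at the far end, so f₁₁ = f₂₂ = 2.333/EI and f₁₂ = f₂₁ = 1.167/EI.
Compatibility — zero rotation at each built-in end:
  2.333 M_A + 1.167 M_B = 592.3
  1.167 M_A + 2.333 M_B = 528.1
Solving the pair gives M_A = 187.6 kN·m and M_B = 132.5 kN·m (hogging).

M_B = 132.5 kN·m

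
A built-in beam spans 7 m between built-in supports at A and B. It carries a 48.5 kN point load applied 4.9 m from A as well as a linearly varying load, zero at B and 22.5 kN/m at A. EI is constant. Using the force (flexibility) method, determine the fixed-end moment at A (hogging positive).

Take the two fixed-end moments M_A, M_B as redundants; the released structure is the simple span AB.
Simple-span end rotations at A and B under the given loads:
  at A: point load 48.5 at a = 4.9: Pab(L + b)/(6LEI) = 108.1/EI
  at B: point load 48.5 at a = 4.9: Pab(L + a)/(6LEI) = 141.4/EI
  at A: triangular load, peak 22.5: w₀L³/(45EI) = 171.5/EI
  at B: triangular load, peak 22.5: 7w₀L³/(360EI) = 150.1/EI
  θ_A0 = 279.6/EI,  θ_B0 = 291.5/EI
Flexibility coefficients: a unit moment at one end gives L/(3EI) there and L/(6EI) at the far end, so f₁₁ = f₂₂ = 2.333/EI and f₁₂ = f₂₁ = 1.167/EI.
Compatibility — zero rotation at each built-in end:
  2.333 M_A + 1.167 M_B = 279.6
  1.167 M_A + 2.333 M_B = 291.5
Solving the pair gives M_A = 76.51 kN·m and M_B = 86.66 kN·m (hogging).

M_A = 76.51 kN·m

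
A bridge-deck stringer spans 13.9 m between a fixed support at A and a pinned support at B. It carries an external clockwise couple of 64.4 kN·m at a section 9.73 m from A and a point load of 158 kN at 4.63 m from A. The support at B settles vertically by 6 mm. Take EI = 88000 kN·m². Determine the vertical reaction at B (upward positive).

R_B = 29.11 kN

Choose R_B as the redundant. The primary structure is the cantilever fixed at A.
Deflection at B on the released cantilever, summing each load's contribution:
  clockwise couple 64.4 at a = 9.73: M₀a(2L − a)/(2EI) = 5661/EI
  point load 158 at a = 4.63: Pa²(3L − a)/(6EI) = 20926/EI
  δ_0 = 26588/EI
Flexibility coefficient — unit upward force at B: δ_{BB} = L³/(3EI) = 895.2/EI.
With EI = 88000 kN·m²: δ_0 = 0.30213 m and δ_{BB} = 0.010173 m/kN.
Compatibility — the beam at B must follow the support down by 0.006 m: δ_0 − R_B·δ_{BB} = 0.006, so R_B = (0.30213 − 0.006)/0.010173 = 29.11 kN.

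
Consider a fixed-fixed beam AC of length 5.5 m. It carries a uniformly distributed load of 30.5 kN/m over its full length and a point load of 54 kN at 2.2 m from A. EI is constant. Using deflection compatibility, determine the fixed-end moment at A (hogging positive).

Take the two fixed-end moments M_A, M_C as redundants; the released structure is the simple span AC.
Simple-span end rotations at A and C under the given loads:
  at A: UDL 30.5: wL³/(24EI) = 211.4/EI
  at C: UDL 30.5: wL³/(24EI) = 211.4/EI
  at A: point load 54 at a = 2.2: Pab(L + b)/(6LEI) = 104.5/EI
  at C: point load 54 at a = 2.2: Pab(L + a)/(6LEI) = 91.48/EI
  θ_A0 = 316/EI,  θ_C0 = 302.9/EI
Flexibility coefficients: a unit moment at one end gives L/(3EI) there and L/(6EI) at the far end, so f₁₁ = f₂₂ = 1.833/EI and f₁₂ = f₂₁ = 0.9167/EI.
Compatibility — zero rotation at each built-in end:
  1.833 M_A + 0.9167 M_C = 316
  0.9167 M_A + 1.833 M_C = 302.9
Solving the pair gives M_A = 119.7 kN·m and M_C = 105.4 kN·m (hogging).

M_A = 119.7 kN·m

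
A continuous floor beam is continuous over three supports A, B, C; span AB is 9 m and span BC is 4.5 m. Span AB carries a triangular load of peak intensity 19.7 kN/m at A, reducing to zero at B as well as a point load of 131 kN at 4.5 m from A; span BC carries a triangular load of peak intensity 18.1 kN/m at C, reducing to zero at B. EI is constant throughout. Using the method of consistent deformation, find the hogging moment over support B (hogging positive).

Insert a hinge at B; M_B is the redundant, and each span becomes simply supported.
Rotations at B on the released spans (each span's end-slope, ×1/EI):
  span AB: triangular load, peak 19.7: 7w₀L³/(360EI) = 279.2/EI
  span AB: point load 131 at a = 4.5: Pab(L + a)/(6LEI) = 663.2/EI
  span BC: triangular load, peak 18.1: 7w₀L³/(360EI) = 32.07/EI
  relative rotation θ_0 = (942.4 + 32.07)/EI = 974.5/EI
A unit hogging moment at B produces rotation L₁/(3EI) + L₂/(3EI) = 4.5/EI.
Compatibility: M_B·(L₁+L₂)/(3EI) = θ_0, giving M_B = 216.6 kN·m (hogging).

M_B = 216.6 kN·m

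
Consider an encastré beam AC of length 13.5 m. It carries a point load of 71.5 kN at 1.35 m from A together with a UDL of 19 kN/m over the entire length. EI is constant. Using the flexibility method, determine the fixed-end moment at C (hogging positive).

M_C = 297.2 kN·m

Take the two fixed-end moments M_A, M_C as redundants; the released structure is the simple span AC.
End rotations of the released simple span under the applied load (×1/EI):
  at A: point load 71.5 at a = 1.35: Pab(L + b)/(6LEI) = 371.4/EI
  at C: point load 71.5 at a = 1.35: Pab(L + a)/(6LEI) = 215/EI
  at A: UDL 19: wL³/(24EI) = 1948/EI
  at C: UDL 19: wL³/(24EI) = 1948/EI
  θ_A0 = 2319/EI,  θ_C0 = 2163/EI
Flexibility coefficients: a unit moment at one end gives L/(3EI) there and L/(6EI) at the far end, so f₁₁ = f₂₂ = 4.5/EI and f₁₂ = f₂₁ = 2.25/EI.
Compatibility — zero rotation at each built-in end:
  4.5 M_A + 2.25 M_C = 2319
  2.25 M_A + 4.5 M_C = 2163
Solving the pair gives M_A = 366.7 kN·m and M_C = 297.2 kN·m (hogging).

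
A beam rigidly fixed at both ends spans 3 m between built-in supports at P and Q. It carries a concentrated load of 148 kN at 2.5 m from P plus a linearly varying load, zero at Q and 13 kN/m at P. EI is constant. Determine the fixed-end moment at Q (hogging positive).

Take the two fixed-end moments M_P, M_Q as redundants; the released structure is the simple span PQ.
On the primary (simply-supported) span, the end slopes from the loading are:
  at P: point load 148 at a = 2.5: Pab(L + b)/(6LEI) = 35.97/EI
  at Q: point load 148 at a = 2.5: Pab(L + a)/(6LEI) = 56.53/EI
  at P: triangular load, peak 13: w₀L³/(45EI) = 7.8/EI
  at Q: triangular load, peak 13: 7w₀L³/(360EI) = 6.825/EI
  θ_P0 = 43.77/EI,  θ_Q0 = 63.35/EI
Flexibility coefficients: a unit moment at one end gives L/(3EI) there and L/(6EI) at the far end, so f₁₁ = f₂₂ = 1/EI and f₁₂ = f₂₁ = 0.5/EI.
Compatibility — zero rotation at each built-in end:
  1 M_P + 0.5 M_Q = 43.77
  0.5 M_P + 1 M_Q = 63.35
Solving the pair gives M_P = 16.13 kN·m and M_Q = 55.29 kN·m (hogging).

M_Q = 55.29 kN·m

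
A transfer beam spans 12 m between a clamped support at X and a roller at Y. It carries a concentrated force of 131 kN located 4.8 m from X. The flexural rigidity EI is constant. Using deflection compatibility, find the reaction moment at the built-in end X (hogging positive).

Choose R_Y as the redundant. The primary structure is the cantilever fixed at X.
Primary-structure tip deflection at Y by superposition:
  point load 131 at a = 4.8: Pa²(3L − a)/(6EI) = 15695/EI
Flexibility coefficient — unit upward force at Y: δ_{YY} = L³/(3EI) = 576/EI.
Compatibility at Y: δ_0 − R_Y·δ_{YY} = 0, so R_Y = 15695/576 = 27.25 kN.
Moment equilibrium about X: M_X = Σ(load moments about X) − R_Y·L = 628.8 − 27.25×12 = 301.8 kN·m.

M_X = 301.8 kN·m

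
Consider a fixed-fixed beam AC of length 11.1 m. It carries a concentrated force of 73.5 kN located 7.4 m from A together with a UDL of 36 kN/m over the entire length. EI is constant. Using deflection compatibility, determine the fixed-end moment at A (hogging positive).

Release both end moments; the primary structure is a simply-supported span AC with redundants M_A and M_C.
Simple-span end rotations at A and C under the given loads:
  at A: point load 73.5 at a = 7.4: Pab(L + b)/(6LEI) = 447.2/EI
  at C: point load 73.5 at a = 7.4: Pab(L + a)/(6LEI) = 559/EI
  at A: UDL 36: wL³/(24EI) = 2051/EI
  at C: UDL 36: wL³/(24EI) = 2051/EI
  θ_A0 = 2499/EI,  θ_C0 = 2610/EI
Flexibility coefficients: a unit moment at one end gives L/(3EI) there and L/(6EI) at the far end, so f₁₁ = f₂₂ = 3.7/EI and f₁₂ = f₂₁ = 1.85/EI.
Compatibility — zero rotation at each built-in end:
  3.7 M_A + 1.85 M_C = 2499
  1.85 M_A + 3.7 M_C = 2610
Solving the pair gives M_A = 430.1 kN·m and M_C = 490.5 kN·m (hogging).

M_A = 430.1 kN·m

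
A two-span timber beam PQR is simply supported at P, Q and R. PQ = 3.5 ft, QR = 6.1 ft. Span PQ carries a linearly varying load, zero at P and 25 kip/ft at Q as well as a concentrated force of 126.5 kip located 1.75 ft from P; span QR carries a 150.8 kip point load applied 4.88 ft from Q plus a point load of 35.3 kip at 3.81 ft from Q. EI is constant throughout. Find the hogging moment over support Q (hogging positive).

M_Q = 115.9 kip·ft

Insert a hinge at Q; M_Q is the redundant, and each span becomes simply supported.
Discontinuity in slope at Q on the released structure — sum the simple-span end rotations:
  span PQ: triangular load, peak 25: w₀L³/(45EI) = 23.82/EI
  span PQ: point load 126.5 at a = 1.75: Pab(L + a)/(6LEI) = 96.85/EI
  span QR: point load 150.8 at a = 4.88: Pab(L + b)/(6LEI) = 179.6/EI
  span QR: point load 35.3 at a = 3.81: Pab(L + b)/(6LEI) = 70.6/EI
  relative rotation θ_0 = (120.7 + 250.2)/EI = 370.8/EI
A unit hogging moment at Q produces rotation L₁/(3EI) + L₂/(3EI) = 3.2/EI.
Compatibility: M_Q·(L₁+L₂)/(3EI) = θ_0, giving M_Q = 115.9 kip·ft (hogging).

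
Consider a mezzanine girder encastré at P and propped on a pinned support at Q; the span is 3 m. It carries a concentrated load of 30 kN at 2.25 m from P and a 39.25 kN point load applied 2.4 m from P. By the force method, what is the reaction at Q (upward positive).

R_Q = 46.62 kN

Remove the prop at Q; the released (primary) structure is a cantilever built in at P.
Deflection at Q on the released cantilever, summing each load's contribution:
  point load 30 at a = 2.25: Pa²(3L − a)/(6EI) = 170.9/EI
  point load 39.25 at a = 2.4: Pa²(3L − a)/(6EI) = 248.7/EI
  δ_0 = 419.5/EI
Tip deflection under a unit load at Q: L³/(3EI) = 9/EI.
The prop prevents deflection at Q: R_Q = δ_0/δ_{QQ} = 419.5/9 = 46.62 kN.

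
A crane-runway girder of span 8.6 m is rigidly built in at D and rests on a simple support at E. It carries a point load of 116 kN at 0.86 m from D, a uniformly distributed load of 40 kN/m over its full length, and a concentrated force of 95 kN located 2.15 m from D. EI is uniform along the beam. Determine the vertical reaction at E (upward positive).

Remove the prop at E; the released (primary) structure is a cantilever built in at D.
Downward deflection at the released point E due to the loads:
  point load 116 at a = 0.86: Pa²(3L − a)/(6EI) = 356.6/EI
  UDL 40: wL⁴/(8EI) = 27350/EI
  point load 95 at a = 2.15: Pa²(3L − a)/(6EI) = 1731/EI
  δ_0 = 29438/EI
Tip deflection under a unit load at E: L³/(3EI) = 212/EI.
Compatibility at E: δ_0 − R_E·δ_{EE} = 0, so R_E = 29438/212 = 138.8 kN.

R_E = 138.8 kN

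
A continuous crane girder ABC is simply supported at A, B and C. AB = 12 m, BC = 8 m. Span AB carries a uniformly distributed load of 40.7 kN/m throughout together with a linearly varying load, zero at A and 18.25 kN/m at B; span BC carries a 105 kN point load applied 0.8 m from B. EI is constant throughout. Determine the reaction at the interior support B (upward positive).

R_B = 531.2 kN

Release continuity at B by inserting a hinge; the redundant is the internal moment M_B. The primary structure is two simply-supported spans AB and BC.
Discontinuity in slope at B on the released structure — sum the simple-span end rotations:
  span AB: UDL 40.7: wL³/(24EI) = 2930/EI
  span AB: triangular load, peak 18.25: w₀L³/(45EI) = 700.8/EI
  span BC: point load 105 at a = 0.8: Pab(L + b)/(6LEI) = 191.5/EI
  relative rotation θ_0 = (3631 + 191.5)/EI = 3823/EI
A unit hogging moment at B produces rotation L₁/(3EI) + L₂/(3EI) = 6.667/EI.
Slope continuity at B: θ_0 = M_B·6.667/EI, so M_B = 3823/6.667 = 573.4 kN·m (hogging).
Span AB, ΣM about A with M_B applied at B: R_B^{AB}·12 = 3806 + 573.4, so R_B^{AB} = 365 kN and R_A = 597.9 − 365 = 232.9 kN.
Span BC, ΣM about C: R_B^{BC}·8 = 756 + 573.4, so R_B^{BC} = 166.2 kN and R_C = 105 − 166.2 = -61.18 kN.
R_B = 365 + 166.2 = 531.2 kN.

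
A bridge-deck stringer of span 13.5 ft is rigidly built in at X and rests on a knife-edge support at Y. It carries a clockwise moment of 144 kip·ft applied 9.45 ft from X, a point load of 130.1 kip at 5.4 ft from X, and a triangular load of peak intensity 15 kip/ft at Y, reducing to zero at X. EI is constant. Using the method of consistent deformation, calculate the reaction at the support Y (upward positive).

Release the roller at Y. Primary structure: cantilever fixed at X.
Deflection at Y on the released cantilever, summing each load's contribution:
  clockwise couple 144 at a = 9.45: M₀a(2L − a)/(2EI) = 11941/EI
  point load 130.1 at a = 5.4: Pa²(3L − a)/(6EI) = 22193/EI
  triangular load, peak 15 at the free end: 11w₀L⁴/(120EI) = 45671/EI
  δ_0 = 79805/EI
Tip deflection under a unit load at Y: L³/(3EI) = 820.1/EI.
Compatibility at Y: δ_0 − R_Y·δ_{YY} = 0, so R_Y = 79805/820.1 = 97.31 kip.

R_Y = 97.31 kip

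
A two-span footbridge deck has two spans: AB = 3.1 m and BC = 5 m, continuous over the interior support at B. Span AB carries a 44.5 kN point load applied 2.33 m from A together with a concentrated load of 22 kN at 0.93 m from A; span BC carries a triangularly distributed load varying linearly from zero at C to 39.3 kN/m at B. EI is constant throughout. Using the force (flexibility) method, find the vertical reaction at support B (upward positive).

R_B = 133 kN

Take M_B as the redundant. Released structure: two simple spans AB and BC with a hinge at B.
End slopes at the hinge B, treating each span as simply supported:
  span AB: point load 44.5 at a = 2.33: Pab(L + a)/(6LEI) = 23.31/EI
  span AB: point load 22 at a = 0.93: Pab(L + a)/(6LEI) = 9.62/EI
  span BC: triangular load, peak 39.3: w₀L³/(45EI) = 109.2/EI
  relative rotation θ_0 = (32.93 + 109.2)/EI = 142.1/EI
A unit hogging moment at B produces rotation L₁/(3EI) + L₂/(3EI) = 2.7/EI.
Compatibility: M_B·(L₁+L₂)/(3EI) = θ_0, giving M_B = 52.63 kN·m (hogging).
Span AB, ΣM about A with M_B applied at B: R_B^{AB}·3.1 = 124.1 + 52.63, so R_B^{AB} = 57.02 kN and R_A = 66.5 − 57.02 = 9.477 kN.
Span BC, ΣM about C: R_B^{BC}·5 = 327.5 + 52.63, so R_B^{BC} = 76.03 kN and R_C = 98.25 − 76.03 = 22.22 kN.
R_B = 57.02 + 76.03 = 133 kN.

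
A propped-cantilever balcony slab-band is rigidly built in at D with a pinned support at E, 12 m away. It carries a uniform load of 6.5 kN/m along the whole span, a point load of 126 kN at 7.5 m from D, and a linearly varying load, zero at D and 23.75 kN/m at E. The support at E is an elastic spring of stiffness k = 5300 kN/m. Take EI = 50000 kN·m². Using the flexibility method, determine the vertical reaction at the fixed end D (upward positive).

R_D = 183.1 kN

Release the roller at E. Primary structure: cantilever fixed at D.
Deflection at E on the released cantilever, summing each load's contribution:
  UDL 6.5: wL⁴/(8EI) = 16848/EI
  point load 126 at a = 7.5: Pa²(3L − a)/(6EI) = 33666/EI
  triangular load, peak 23.75 at the free end: 11w₀L⁴/(120EI) = 45144/EI
  δ_0 = 95658/EI
Flexibility coefficient — unit upward force at E: δ_{EE} = L³/(3EI) = 576/EI.
With EI = 50000 kN·m²: δ_0 = 1.9132 m and δ_{EE} = 0.01152 m/kN.
Compatibility — the spring shortens by R_E/k under the reaction it provides: δ_0 − R_E·δ_{EE} = R_E/k. With 1/k = 0.000189 m/kN, R_E = δ_0 / (δ_{EE} + 1/k) = 1.9132 / (0.01152 + 0.000189) = 163.4 kN.
Vertical equilibrium: R_D = ΣP − R_E = 346.5 − 163.4 = 183.1 kN.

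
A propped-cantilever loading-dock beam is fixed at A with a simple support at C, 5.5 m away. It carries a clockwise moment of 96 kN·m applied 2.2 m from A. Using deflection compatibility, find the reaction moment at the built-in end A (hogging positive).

Take the reaction at C as the redundant and release it; the primary structure is a cantilever fixed at A.
Primary-structure tip deflection at C by superposition:
  clockwise couple 96 at a = 2.2: M₀a(2L − a)/(2EI) = 929.3/EI
Tip deflection under a unit load at C: L³/(3EI) = 55.46/EI.
The prop prevents deflection at C: R_C = δ_0/δ_{CC} = 929.3/55.46 = 16.76 kN.
Moment equilibrium about A: M_A = Σ(load moments about A) − R_C·L = 96 − 16.76×5.5 = 3.84 kN·m.

M_A = 3.84 kN·m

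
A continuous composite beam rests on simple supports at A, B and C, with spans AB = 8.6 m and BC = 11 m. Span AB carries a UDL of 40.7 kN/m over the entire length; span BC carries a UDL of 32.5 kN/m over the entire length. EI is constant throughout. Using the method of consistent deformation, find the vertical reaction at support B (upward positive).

Take M_B as the redundant. Released structure: two simple spans AB and BC with a hinge at B.
Discontinuity in slope at B on the released structure — sum the simple-span end rotations:
  span AB: UDL 40.7: wL³/(24EI) = 1079/EI
  span BC: UDL 32.5: wL³/(24EI) = 1802/EI
  relative rotation θ_0 = (1079 + 1802)/EI = 2881/EI
A unit hogging moment at B produces rotation L₁/(3EI) + L₂/(3EI) = 6.533/EI.
Slope continuity at B: θ_0 = M_B·6.533/EI, so M_B = 2881/6.533 = 441 kN·m (hogging).
Span AB, ΣM about A with M_B applied at B: R_B^{AB}·8.6 = 1505 + 441, so R_B^{AB} = 226.3 kN and R_A = 350 − 226.3 = 123.7 kN.
Span BC, ΣM about C: R_B^{BC}·11 = 1966 + 441, so R_B^{BC} = 218.8 kN and R_C = 357.5 − 218.8 = 138.7 kN.
R_B = 226.3 + 218.8 = 445.1 kN.

R_B = 445.1 kN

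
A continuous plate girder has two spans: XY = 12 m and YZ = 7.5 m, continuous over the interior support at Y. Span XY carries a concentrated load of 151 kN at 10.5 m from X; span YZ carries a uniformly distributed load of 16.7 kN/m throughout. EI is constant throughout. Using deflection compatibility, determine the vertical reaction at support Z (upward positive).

Release continuity at Y by inserting a hinge; the redundant is the internal moment M_Y. The primary structure is two simply-supported spans XY and YZ.
Discontinuity in slope at Y on the released structure — sum the simple-span end rotations:
  span XY: point load 151 at a = 10.5: Pab(L + a)/(6LEI) = 743.2/EI
  span YZ: UDL 16.7: wL³/(24EI) = 293.6/EI
  relative rotation θ_0 = (743.2 + 293.6)/EI = 1037/EI
A unit hogging moment at Y produces rotation L₁/(3EI) + L₂/(3EI) = 6.5/EI.
Slope continuity at Y: θ_0 = M_Y·6.5/EI, so M_Y = 1037/6.5 = 159.5 kN·m (hogging).
Span YZ, ΣM about Z: R_Y^{YZ}·7.5 = 469.7 + 159.5, so R_Y^{YZ} = 83.89 kN and R_Z = 125.2 − 83.89 = 41.36 kN.

R_Z = 41.36 kN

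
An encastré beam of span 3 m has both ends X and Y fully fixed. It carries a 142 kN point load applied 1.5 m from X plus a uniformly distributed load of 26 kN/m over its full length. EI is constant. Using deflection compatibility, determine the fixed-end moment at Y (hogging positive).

M_Y = 72.75 kN·m

Take the two fixed-end moments M_X, M_Y as redundants; the released structure is the simple span XY.
On the primary (simply-supported) span, the end slopes from the loading are:
  at X: point load 142 at a = 1.5: Pab(L + b)/(6LEI) = 79.88/EI
  at Y: point load 142 at a = 1.5: Pab(L + a)/(6LEI) = 79.88/EI
  at X: UDL 26: wL³/(24EI) = 29.25/EI
  at Y: UDL 26: wL³/(24EI) = 29.25/EI
  θ_X0 = 109.1/EI,  θ_Y0 = 109.1/EI
Flexibility coefficients: a unit moment at one end gives L/(3EI) there and L/(6EI) at the far end, so f₁₁ = f₂₂ = 1/EI and f₁₂ = f₂₁ = 0.5/EI.
Compatibility — zero rotation at each built-in end:
  1 M_X + 0.5 M_Y = 109.1
  0.5 M_X + 1 M_Y = 109.1
Solving the pair gives M_X = 72.75 kN·m and M_Y = 72.75 kN·m (hogging).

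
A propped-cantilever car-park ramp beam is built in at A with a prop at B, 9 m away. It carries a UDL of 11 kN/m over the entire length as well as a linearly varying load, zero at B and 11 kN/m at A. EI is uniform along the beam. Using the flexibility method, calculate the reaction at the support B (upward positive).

R_B = 47.02 kN

Choose R_B as the redundant. The primary structure is the cantilever fixed at A.
Free-end deflection of the primary structure under the applied loading (downward +):
  UDL 11: wL⁴/(8EI) = 9021/EI
  triangular load, peak 11 at the fixed end: w₀L⁴/(30EI) = 2406/EI
  δ_0 = 11427/EI
Flexibility coefficient — unit upward force at B: δ_{BB} = L³/(3EI) = 243/EI.
Compatibility at B: δ_0 − R_B·δ_{BB} = 0, so R_B = 11427/243 = 47.02 kN.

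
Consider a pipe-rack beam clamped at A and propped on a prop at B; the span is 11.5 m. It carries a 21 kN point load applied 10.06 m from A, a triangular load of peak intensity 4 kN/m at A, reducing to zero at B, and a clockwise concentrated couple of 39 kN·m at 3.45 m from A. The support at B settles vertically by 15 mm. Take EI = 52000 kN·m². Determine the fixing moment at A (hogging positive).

Take the reaction at B as the redundant and release it; the primary structure is a cantilever fixed at A.
Deflection at B on the released cantilever, summing each load's contribution:
  point load 21 at a = 10.06: Pa²(3L − a)/(6EI) = 8657/EI
  triangular load, peak 4 at the fixed end: w₀L⁴/(30EI) = 2332/EI
  clockwise couple 39 at a = 3.45: M₀a(2L − a)/(2EI) = 1315/EI
  δ_0 = 12304/EI
Tip deflection under a unit load at B: L³/(3EI) = 507/EI.
With EI = 52000 kN·m²: δ_0 = 0.23662 m and δ_{BB} = 0.009749 m/kN.
Compatibility — the beam at B must follow the support down by 0.015 m: δ_0 − R_B·δ_{BB} = 0.015, so R_B = (0.23662 − 0.015)/0.009749 = 22.73 kN.
Moment equilibrium about A: M_A = Σ(load moments about A) − R_B·L = 338.4 − 22.73×11.5 = 77.01 kN·m.

M_A = 77.01 kN·m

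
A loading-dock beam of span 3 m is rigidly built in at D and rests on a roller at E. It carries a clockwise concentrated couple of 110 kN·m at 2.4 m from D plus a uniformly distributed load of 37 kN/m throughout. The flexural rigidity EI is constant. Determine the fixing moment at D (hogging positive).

M_D = -6.775 kN·m

Take the reaction at E as the redundant and release it; the primary structure is a cantilever fixed at D.
Primary-structure tip deflection at E by superposition:
  clockwise couple 110 at a = 2.4: M₀a(2L − a)/(2EI) = 475.2/EI
  UDL 37: wL⁴/(8EI) = 374.6/EI
  δ_0 = 849.8/EI
Flexibility coefficient — unit upward force at E: δ_{EE} = L³/(3EI) = 9/EI.
Compatibility at E: δ_0 − R_E·δ_{EE} = 0, so R_E = 849.8/9 = 94.42 kN.
Moment equilibrium about D: M_D = Σ(load moments about D) − R_E·L = 276.5 − 94.42×3 = -6.775 kN·m.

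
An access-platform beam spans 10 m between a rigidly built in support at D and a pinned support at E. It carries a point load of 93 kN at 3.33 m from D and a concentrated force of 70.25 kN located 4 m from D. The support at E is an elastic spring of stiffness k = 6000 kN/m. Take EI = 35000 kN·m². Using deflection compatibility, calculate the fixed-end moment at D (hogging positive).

M_D = 311.9 kN·m

Remove the prop at E; the released (primary) structure is a cantilever built in at D.
Downward deflection at the released point E due to the loads:
  point load 93 at a = 3.33: Pa²(3L − a)/(6EI) = 4584/EI
  point load 70.25 at a = 4: Pa²(3L − a)/(6EI) = 4871/EI
  δ_0 = 9455/EI
Flexibility coefficient — unit upward force at E: δ_{EE} = L³/(3EI) = 333.3/EI.
With EI = 35000 kN·m²: δ_0 = 0.27013 m and δ_{EE} = 0.009524 m/kN.
Compatibility — the spring shortens by R_E/k under the reaction it provides: δ_0 − R_E·δ_{EE} = R_E/k. With 1/k = 0.000167 m/kN, R_E = δ_0 / (δ_{EE} + 1/k) = 0.27013 / (0.009524 + 0.000167) = 27.88 kN.
Moment equilibrium about D: M_D = Σ(load moments about D) − R_E·L = 590.7 − 27.88×10 = 311.9 kN·m.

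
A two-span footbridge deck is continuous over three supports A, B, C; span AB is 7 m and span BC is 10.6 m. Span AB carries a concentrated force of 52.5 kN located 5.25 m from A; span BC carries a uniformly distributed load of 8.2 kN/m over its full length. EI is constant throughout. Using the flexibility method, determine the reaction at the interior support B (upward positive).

R_B = 105 kN

Take M_B as the redundant. Released structure: two simple spans AB and BC with a hinge at B.
Rotations at B on the released spans (each span's end-slope, ×1/EI):
  span AB: point load 52.5 at a = 5.25: Pab(L + a)/(6LEI) = 140.7/EI
  span BC: UDL 8.2: wL³/(24EI) = 406.9/EI
  relative rotation θ_0 = (140.7 + 406.9)/EI = 547.6/EI
A unit hogging moment at B produces rotation L₁/(3EI) + L₂/(3EI) = 5.867/EI.
Slope continuity at B: θ_0 = M_B·5.867/EI, so M_B = 547.6/5.867 = 93.34 kN·m (hogging).
Span AB, ΣM about A with M_B applied at B: R_B^{AB}·7 = 275.6 + 93.34, so R_B^{AB} = 52.71 kN and R_A = 52.5 − 52.71 = -0.2098 kN.
Span BC, ΣM about C: R_B^{BC}·10.6 = 460.7 + 93.34, so R_B^{BC} = 52.27 kN and R_C = 86.92 − 52.27 = 34.65 kN.
R_B = 52.71 + 52.27 = 105 kN.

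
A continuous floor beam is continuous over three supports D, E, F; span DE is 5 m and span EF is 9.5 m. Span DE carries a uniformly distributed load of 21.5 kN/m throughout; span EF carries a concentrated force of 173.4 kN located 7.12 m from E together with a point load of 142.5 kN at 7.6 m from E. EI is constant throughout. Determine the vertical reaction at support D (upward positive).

Release continuity at E by inserting a hinge; the redundant is the internal moment M_E. The primary structure is two simply-supported spans DE and EF.
Rotations at E on the released spans (each span's end-slope, ×1/EI):
  span DE: UDL 21.5: wL³/(24EI) = 112/EI
  span EF: point load 173.4 at a = 7.12: Pab(L + b)/(6LEI) = 612.4/EI
  span EF: point load 142.5 at a = 7.6: Pab(L + b)/(6LEI) = 411.5/EI
  relative rotation θ_0 = (112 + 1024)/EI = 1136/EI
A unit hogging moment at E produces rotation L₁/(3EI) + L₂/(3EI) = 4.833/EI.
Compatibility: M_E·(L₁+L₂)/(3EI) = θ_0, giving M_E = 235 kN·m (hogging).
Span DE, ΣM about D with M_E applied at E: R_E^{DE}·5 = 268.8 + 235, so R_E^{DE} = 100.8 kN and R_D = 107.5 − 100.8 = 6.746 kN.

R_D = 6.746 kN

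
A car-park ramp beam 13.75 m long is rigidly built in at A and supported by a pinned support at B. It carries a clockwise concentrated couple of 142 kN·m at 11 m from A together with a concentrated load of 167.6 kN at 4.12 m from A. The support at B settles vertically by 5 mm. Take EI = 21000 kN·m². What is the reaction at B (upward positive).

R_B = 35.07 kN

Choose R_B as the redundant. The primary structure is the cantilever fixed at A.
Primary-structure tip deflection at B by superposition:
  clockwise couple 142 at a = 11: M₀a(2L − a)/(2EI) = 12886/EI
  point load 167.6 at a = 4.12: Pa²(3L − a)/(6EI) = 17605/EI
  δ_0 = 30492/EI
Flexibility coefficient — unit upward force at B: δ_{BB} = L³/(3EI) = 866.5/EI.
With EI = 21000 kN·m²: δ_0 = 1.452 m and δ_{BB} = 0.041264 m/kN.
Compatibility — the beam at B must follow the support down by 0.005 m: δ_0 − R_B·δ_{BB} = 0.005, so R_B = (1.452 − 0.005)/0.041264 = 35.07 kN.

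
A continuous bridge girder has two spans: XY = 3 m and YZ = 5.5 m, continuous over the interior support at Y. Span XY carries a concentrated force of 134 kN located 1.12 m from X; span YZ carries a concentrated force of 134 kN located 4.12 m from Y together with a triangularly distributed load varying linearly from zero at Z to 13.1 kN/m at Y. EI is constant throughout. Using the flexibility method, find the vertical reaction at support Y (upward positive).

R_Y = 157.1 kN

Take M_Y as the redundant. Released structure: two simple spans XY and YZ with a hinge at Y.
Rotations at Y on the released spans (each span's end-slope, ×1/EI):
  span XY: point load 134 at a = 1.12: Pab(L + a)/(6LEI) = 64.58/EI
  span YZ: point load 134 at a = 4.12: Pab(L + b)/(6LEI) = 158.8/EI
  span YZ: triangular load, peak 13.1: w₀L³/(45EI) = 48.43/EI
  relative rotation θ_0 = (64.58 + 207.3)/EI = 271.9/EI
A unit hogging moment at Y produces rotation L₁/(3EI) + L₂/(3EI) = 2.833/EI.
Compatibility: M_Y·(L₁+L₂)/(3EI) = θ_0, giving M_Y = 95.95 kN·m (hogging).
Span XY, ΣM about X with M_Y applied at Y: R_Y^{XY}·3 = 150.1 + 95.95, so R_Y^{XY} = 82.01 kN and R_X = 134 − 82.01 = 51.99 kN.
Span YZ, ΣM about Z: R_Y^{YZ}·5.5 = 317 + 95.95, so R_Y^{YZ} = 75.08 kN and R_Z = 170 − 75.08 = 94.94 kN.
R_Y = 82.01 + 75.08 = 157.1 kN.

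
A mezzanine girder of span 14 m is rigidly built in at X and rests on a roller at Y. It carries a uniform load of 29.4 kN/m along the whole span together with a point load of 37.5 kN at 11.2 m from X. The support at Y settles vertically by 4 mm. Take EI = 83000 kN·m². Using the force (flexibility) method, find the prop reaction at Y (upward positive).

R_Y = 180.4 kN

Remove the prop at Y; the released (primary) structure is a cantilever built in at X.
Free-end deflection of the primary structure under the applied loading (downward +):
  UDL 29.4: wL⁴/(8EI) = 141179/EI
  point load 37.5 at a = 11.2: Pa²(3L − a)/(6EI) = 24147/EI
  δ_0 = 165326/EI
Tip deflection under a unit load at Y: L³/(3EI) = 914.7/EI.
With EI = 83000 kN·m²: δ_0 = 1.9919 m and δ_{YY} = 0.01102 m/kN.
Compatibility — the beam at Y must follow the support down by 0.004 m: δ_0 − R_Y·δ_{YY} = 0.004, so R_Y = (1.9919 − 0.004)/0.01102 = 180.4 kN.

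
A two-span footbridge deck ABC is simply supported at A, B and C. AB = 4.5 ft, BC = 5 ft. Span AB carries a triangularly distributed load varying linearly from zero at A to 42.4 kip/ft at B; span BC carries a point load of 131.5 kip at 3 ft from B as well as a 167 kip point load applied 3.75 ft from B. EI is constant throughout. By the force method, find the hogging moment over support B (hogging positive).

M_B = 136.8 kip·ft

Release continuity at B by inserting a hinge; the redundant is the internal moment M_B. The primary structure is two simply-supported spans AB and BC.
Discontinuity in slope at B on the released structure — sum the simple-span end rotations:
  span AB: triangular load, peak 42.4: w₀L³/(45EI) = 85.86/EI
  span BC: point load 131.5 at a = 3: Pab(L + b)/(6LEI) = 184.1/EI
  span BC: point load 167 at a = 3.75: Pab(L + b)/(6LEI) = 163.1/EI
  relative rotation θ_0 = (85.86 + 347.2)/EI = 433/EI
A unit hogging moment at B produces rotation L₁/(3EI) + L₂/(3EI) = 3.167/EI.
Slope continuity at B: θ_0 = M_B·3.167/EI, so M_B = 433/3.167 = 136.8 kip·ft (hogging).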